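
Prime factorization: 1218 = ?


1218 / 2 = 609
609 / 3 = 203
203 / 7 = 29
29 / 29 = 1
1218 = 2 × 3 × 7 × 29


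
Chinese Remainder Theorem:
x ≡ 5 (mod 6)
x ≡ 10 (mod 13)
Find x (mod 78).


M = 6*13 = 78
M1 = M/6 = 13, M2 = M/13 = 6
M1^(-1) mod 6 = 1, M2^(-1) mod 13 = 11
x = 5*13*1 + 10*6*11 = 725
725 mod 78 = 23
Check: 23 mod 6 = 5 ✓, 23 mod 13 = 10 ✓

x ≡ 23 (mod 78)


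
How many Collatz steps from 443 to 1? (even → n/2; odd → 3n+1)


443 → 1330 → 665 → 1996 → 998 → 499 → 1498 → 749 → 2248 → 1124 → 562 → 281 → 844 → 422 → 211 → 634 → 317 → 952 → 476 → 238 → 119 → 358 → 179 → 538 → 269 → 808 → 404 → 202 → 101 → 304 → 152 → 76 → 38 → 19 → 58 → 29 → 88 → 44 → 22 → 11 → 34 → 17 → 52 → 26 → 13 → 40 → 20 → 10 → 5 → 16 → 8 → 4 → 2 → 1
Total steps = 53

53 steps


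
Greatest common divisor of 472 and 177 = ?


472 = 2 * 177 + 118
177 = 1 * 118 + 59
118 = 2 * 59 + 0
GCD = 59


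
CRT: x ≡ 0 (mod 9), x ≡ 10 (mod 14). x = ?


M = 9*14 = 126
M1 = M/9 = 14, M2 = M/14 = 9
M1^(-1) mod 9 = 2, M2^(-1) mod 14 = 11
x = 0*14*2 + 10*9*11 = 990
990 mod 126 = 108
Check: 108 mod 9 = 0 ✓, 108 mod 14 = 10 ✓

x ≡ 108 (mod 126)


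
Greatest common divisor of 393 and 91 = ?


393 = 4 * 91 + 29
91 = 3 * 29 + 4
29 = 7 * 4 + 1
4 = 4 * 1 + 0
GCD = 1


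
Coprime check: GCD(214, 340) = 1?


Euclidean algorithm:
340 = 1 * 214 + 126
214 = 1 * 126 + 88
126 = 1 * 88 + 38
88 = 2 * 38 + 12
38 = 3 * 12 + 2
12 = 6 * 2 + 0
GCD(214, 340) = 2

No, not coprime (GCD = 2)


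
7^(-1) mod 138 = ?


Use the extended Euclidean algorithm on (138, 7); each row r = 138*s + 7*t:
r=138, s=1, t=0
r=7, s=0, t=1
q=19: r=5, s=1, t=-19   [138*(1) + 7*(-19) = 5]
q=1: r=2, s=-1, t=20   [138*(-1) + 7*(20) = 2]
q=2: r=1, s=3, t=-59   [138*(3) + 7*(-59) = 1]
q=2: r=0, s=-7, t=138   [138*(-7) + 7*(138) = 0]
GCD = 1 with t = -59, so 7*(-59) ≡ 1 (mod 138)
Inverse = -59 mod 138 = 79
Check: 7 * 79 = 553 ≡ 1 (mod 138)

7^(-1) ≡ 79 (mod 138)


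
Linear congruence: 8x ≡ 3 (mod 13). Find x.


GCD(8, 13) = 1, unique solution
a^(-1) mod 13 = 5
x = 5 * 3 mod 13 = 2

x ≡ 2 (mod 13)


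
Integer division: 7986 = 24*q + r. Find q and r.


7986 = 24 * 332 + 18
Check: 7968 + 18 = 7986

q = 332, r = 18


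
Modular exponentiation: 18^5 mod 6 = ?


18^1 mod 6 = 0
18^2 mod 6 = 0
18^3 mod 6 = 0
18^4 mod 6 = 0
18^5 mod 6 = 0


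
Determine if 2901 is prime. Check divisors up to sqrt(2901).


2901 / 3 = 967 (exact division)
2901 is NOT prime.

No, 2901 is not prime


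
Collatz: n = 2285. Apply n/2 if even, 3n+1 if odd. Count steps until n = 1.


2285 → 6856 → 3428 → 1714 → 857 → 2572 → 1286 → 643 → 1930 → 965 → 2896 → 1448 → 724 → 362 → 181 → 544 → 272 → 136 → 68 → 34 → 17 → 52 → 26 → 13 → 40 → 20 → 10 → 5 → 16 → 8 → 4 → 2 → 1
Total steps = 32

32 steps


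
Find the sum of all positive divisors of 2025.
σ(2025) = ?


Divisors of 2025: 1, 3, 5, 9, 15, 25, 27, 45, 75, 81, 135, 225, 405, 675, 2025
Sum = 1 + 3 + 5 + 9 + 15 + 25 + 27 + 45 + 75 + 81 + 135 + 225 + 405 + 675 + 2025 = 3751

σ(2025) = 3751


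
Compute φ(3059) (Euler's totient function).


3059 = 7 × 19 × 23
Prime factors: 7, 19, 23
φ(3059) = 3059 × (1-1/7) × (1-1/19) × (1-1/23)
= 3059 × 6/7 × 18/19 × 22/23 = 2376

φ(3059) = 2376


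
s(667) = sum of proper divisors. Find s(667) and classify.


Proper divisors: 1, 23, 29
Sum = 1 + 23 + 29 = 53
53 < 667 → deficient

s(667) = 53 (deficient)


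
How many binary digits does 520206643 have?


520206643 in base 2 = 11111000000011011100100110011
Number of digits = 29

29 digits (base 2)


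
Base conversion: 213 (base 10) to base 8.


213 (base 10) = 213 (decimal)
213 (decimal) = 325 (base 8)


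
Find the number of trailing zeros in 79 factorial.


floor(79/5) = 15
floor(79/25) = 3
Total = 18

18 trailing zeros


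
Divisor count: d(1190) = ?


1190 = 2^1 × 5^1 × 7^1 × 17^1
d(1190) = (1+1) × (1+1) × (1+1) × (1+1) = 16

16 divisors


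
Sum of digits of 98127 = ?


9 + 8 + 1 + 2 + 7 = 27


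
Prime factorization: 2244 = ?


2244 / 2 = 1122
1122 / 2 = 561
561 / 3 = 187
187 / 11 = 17
17 / 17 = 1
2244 = 2^2 × 3 × 11 × 17


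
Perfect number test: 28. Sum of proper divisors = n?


Proper divisors of 28: 1, 2, 4, 7, 14
Sum = 1 + 2 + 4 + 7 + 14 = 28

Yes, 28 is perfect (28 = 28)


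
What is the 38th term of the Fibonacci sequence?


Sequence: 1, 1, 2, 3, 5, 8, 13, 21, 34, 55, 89, 144, 233, 377, 610, 987, 1597, 2584, 4181, 6765, 10946, 17711, 28657, 46368, 75025, 121393, 196418, 317811, 514229, 832040, 1346269, 2178309, 3524578, 5702887, 9227465, 14930352, 24157817, 39088169
F(38) = 39088169


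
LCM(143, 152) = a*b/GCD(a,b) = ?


GCD(143, 152) = 1
LCM = 143*152/1 = 21736/1 = 21736

LCM = 21736


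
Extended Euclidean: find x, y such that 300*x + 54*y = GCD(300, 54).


Tabular extended Euclidean (each row: r = 300*s + 54*t):
r=300, s=1, t=0
r=54, s=0, t=1
q=5: r=30, s=1, t=-5   [300*(1) + 54*(-5) = 30]
q=1: r=24, s=-1, t=6   [300*(-1) + 54*(6) = 24]
q=1: r=6, s=2, t=-11   [300*(2) + 54*(-11) = 6]
q=4: r=0, s=-9, t=50   [300*(-9) + 54*(50) = 0]
GCD = 6; from the row with r=6: x=2, y=-11
Check: 300*(2) + 54*(-11) = 600 - 594 = 6

GCD = 6, x = 2, y = -11


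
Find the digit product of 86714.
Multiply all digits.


8 × 6 × 7 × 1 × 4 = 1344


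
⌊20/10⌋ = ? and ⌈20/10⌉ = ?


20/10 = 2.0000
floor = 2
ceil = 2

floor = 2, ceil = 2


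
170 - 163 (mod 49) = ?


170 - 163 = 7
7 mod 49 = 7


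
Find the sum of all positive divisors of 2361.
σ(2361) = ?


Divisors of 2361: 1, 3, 787, 2361
Sum = 1 + 3 + 787 + 2361 = 3152

σ(2361) = 3152


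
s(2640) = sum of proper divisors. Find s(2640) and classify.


Proper divisors: 1, 2, 3, 4, 5, 6, 8, 10, 11, 12, 15, 16, 20, 22, 24, 30, 33, 40, 44, 48, 55, 60, 66, 80, 88, 110, 120, 132, 165, 176, 220, 240, 264, 330, 440, 528, 660, 880, 1320
Sum = 1 + 2 + 3 + 4 + 5 + 6 + 8 + 10 + 11 + 12 + 15 + 16 + 20 + 22 + 24 + 30 + 33 + 40 + 44 + 48 + 55 + 60 + 66 + 80 + 88 + 110 + 120 + 132 + 165 + 176 + 220 + 240 + 264 + 330 + 440 + 528 + 660 + 880 + 1320 = 6288
6288 > 2640 → abundant

s(2640) = 6288 (abundant)


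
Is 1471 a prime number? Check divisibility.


Check divisors up to sqrt(1471) = 38.3536
No divisors found.
1471 is prime.

Yes, 1471 is prime


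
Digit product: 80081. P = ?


8 × 0 × 0 × 8 × 1 = 0


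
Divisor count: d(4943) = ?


4943 = 4943^1
d(4943) = (1+1) = 2

2 divisors


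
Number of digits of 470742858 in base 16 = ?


470742858 in base 16 = 1C0EF74A
Number of digits = 8

8 digits (base 16)


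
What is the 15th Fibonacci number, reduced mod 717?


F(k) mod 717 for k=1..15:
1, 1, 2, 3, 5, 8, 13, 21, 34, 55, 89, 144, 233, 377, 610
F(15) mod 717 = 610


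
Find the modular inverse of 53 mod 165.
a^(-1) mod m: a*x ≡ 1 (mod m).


Use the extended Euclidean algorithm on (165, 53); each row r = 165*s + 53*t:
r=165, s=1, t=0
r=53, s=0, t=1
q=3: r=6, s=1, t=-3   [165*(1) + 53*(-3) = 6]
q=8: r=5, s=-8, t=25   [165*(-8) + 53*(25) = 5]
q=1: r=1, s=9, t=-28   [165*(9) + 53*(-28) = 1]
q=5: r=0, s=-53, t=165   [165*(-53) + 53*(165) = 0]
GCD = 1 with t = -28, so 53*(-28) ≡ 1 (mod 165)
Inverse = -28 mod 165 = 137
Check: 53 * 137 = 7261 ≡ 1 (mod 165)

53^(-1) ≡ 137 (mod 165)


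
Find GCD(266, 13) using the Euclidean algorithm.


266 = 20 * 13 + 6
13 = 2 * 6 + 1
6 = 6 * 1 + 0
GCD = 1


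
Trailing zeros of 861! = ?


floor(861/5) = 172
floor(861/25) = 34
floor(861/125) = 6
floor(861/625) = 1
Total = 213

213 trailing zeros


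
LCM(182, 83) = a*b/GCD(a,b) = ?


GCD(182, 83) = 1
LCM = 182*83/1 = 15106/1 = 15106

LCM = 15106


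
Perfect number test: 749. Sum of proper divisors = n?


Proper divisors of 749: 1, 7, 107
Sum = 1 + 7 + 107 = 115

No, 749 is not perfect (115 ≠ 749)


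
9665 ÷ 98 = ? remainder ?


9665 = 98 * 98 + 61
Check: 9604 + 61 = 9665

q = 98, r = 61


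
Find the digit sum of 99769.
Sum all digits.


9 + 9 + 7 + 6 + 9 = 40


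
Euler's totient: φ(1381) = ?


1381 = 1381
Prime factors: 1381
φ(1381) = 1381 × (1-1/1381)
= 1381 × 1380/1381 = 1380

φ(1381) = 1380


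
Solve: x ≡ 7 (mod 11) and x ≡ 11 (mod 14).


M = 11*14 = 154
M1 = M/11 = 14, M2 = M/14 = 11
M1^(-1) mod 11 = 4, M2^(-1) mod 14 = 9
x = 7*14*4 + 11*11*9 = 1481
1481 mod 154 = 95
Check: 95 mod 11 = 7 ✓, 95 mod 14 = 11 ✓

x ≡ 95 (mod 154)


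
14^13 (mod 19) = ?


14^1 mod 19 = 14
14^2 mod 19 = 6
14^3 mod 19 = 8
14^4 mod 19 = 17
14^5 mod 19 = 10
14^6 mod 19 = 7
14^7 mod 19 = 3
14^8 mod 19 = 4
14^9 mod 19 = 18
14^10 mod 19 = 5
14^11 mod 19 = 13
14^12 mod 19 = 11
14^13 mod 19 = 2


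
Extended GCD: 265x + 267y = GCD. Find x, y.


Tabular extended Euclidean (each row: r = 265*s + 267*t):
r=265, s=1, t=0
r=267, s=0, t=1
q=0: r=265, s=1, t=0   [265*(1) + 267*(0) = 265]
q=1: r=2, s=-1, t=1   [265*(-1) + 267*(1) = 2]
q=132: r=1, s=133, t=-132   [265*(133) + 267*(-132) = 1]
q=2: r=0, s=-267, t=265   [265*(-267) + 267*(265) = 0]
GCD = 1; from the row with r=1: x=133, y=-132
Check: 265*(133) + 267*(-132) = 35245 - 35244 = 1

GCD = 1, x = 133, y = -132


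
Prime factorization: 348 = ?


348 / 2 = 174
174 / 2 = 87
87 / 3 = 29
29 / 29 = 1
348 = 2^2 × 3 × 29


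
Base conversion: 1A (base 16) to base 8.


1A (base 16) = 26 (decimal)
26 (decimal) = 32 (base 8)


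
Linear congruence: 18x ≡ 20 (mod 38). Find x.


GCD(18, 38) = 2 divides 20
Divide: 9x ≡ 10 (mod 19)
x ≡ 18 (mod 19)


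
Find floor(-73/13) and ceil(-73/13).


-73/13 = -5.6154
floor = -6
ceil = -5

floor = -6, ceil = -5


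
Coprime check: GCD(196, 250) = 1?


Euclidean algorithm:
250 = 1 * 196 + 54
196 = 3 * 54 + 34
54 = 1 * 34 + 20
34 = 1 * 20 + 14
20 = 1 * 14 + 6
14 = 2 * 6 + 2
6 = 3 * 2 + 0
GCD(196, 250) = 2

No, not coprime (GCD = 2)


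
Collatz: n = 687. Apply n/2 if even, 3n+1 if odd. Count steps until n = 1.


687 → 2062 → 1031 → 3094 → 1547 → 4642 → 2321 → 6964 → 3482 → 1741 → 5224 → 2612 → 1306 → 653 → 1960 → 980 → 490 → 245 → 736 → 368 → 184 → 92 → 46 → 23 → 70 → 35 → 106 → 53 → 160 → 80 → 40 → 20 → 10 → 5 → 16 → 8 → 4 → 2 → 1
Total steps = 38

38 steps


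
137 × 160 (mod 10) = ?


137 × 160 = 21920
21920 mod 10 = 0


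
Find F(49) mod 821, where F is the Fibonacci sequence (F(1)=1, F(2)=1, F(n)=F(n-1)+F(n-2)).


F(k) mod 821 for k=1..49:
1, 1, 2, 3, 5, 8, 13, 21, 34, 55, 89, 144, 233, 377, 610, 166, 776, 121, 76, 197, 273, 470, 743, 392, 314, 706, 199, 84, 283, 367, 650, 196, 25, 221, 246, 467, 713, 359, 251, 610, 40, 650, 690, 519, 388, 86, 474, 560, 213
F(49) mod 821 = 213


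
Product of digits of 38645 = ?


3 × 8 × 6 × 4 × 5 = 2880


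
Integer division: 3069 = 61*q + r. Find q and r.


3069 = 61 * 50 + 19
Check: 3050 + 19 = 3069

q = 50, r = 19


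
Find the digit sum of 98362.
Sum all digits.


9 + 8 + 3 + 6 + 2 = 28


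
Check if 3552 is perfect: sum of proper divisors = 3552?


Proper divisors of 3552: 1, 2, 3, 4, 6, 8, 12, 16, 24, 32, 37, 48, 74, 96, 111, 148, 222, 296, 444, 592, 888, 1184, 1776
Sum = 1 + 2 + 3 + 4 + 6 + 8 + 12 + 16 + 24 + 32 + 37 + 48 + 74 + 96 + 111 + 148 + 222 + 296 + 444 + 592 + 888 + 1184 + 1776 = 6024

No, 3552 is not perfect (6024 ≠ 3552)


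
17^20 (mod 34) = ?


17^1 mod 34 = 17
17^2 mod 34 = 17
17^3 mod 34 = 17
17^4 mod 34 = 17
17^5 mod 34 = 17
17^6 mod 34 = 17
17^7 mod 34 = 17
17^8 mod 34 = 17
17^9 mod 34 = 17
17^10 mod 34 = 17
17^11 mod 34 = 17
17^12 mod 34 = 17
17^13 mod 34 = 17
17^14 mod 34 = 17
17^15 mod 34 = 17
17^16 mod 34 = 17
17^17 mod 34 = 17
17^18 mod 34 = 17
17^19 mod 34 = 17
17^20 mod 34 = 17


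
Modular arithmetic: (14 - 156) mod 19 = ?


14 - 156 = -142
-142 mod 19 = 10


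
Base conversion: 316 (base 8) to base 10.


316 (base 8) = 206 (decimal)
206 (decimal) = 206 (base 10)


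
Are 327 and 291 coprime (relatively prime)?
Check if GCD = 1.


Euclidean algorithm:
327 = 1 * 291 + 36
291 = 8 * 36 + 3
36 = 12 * 3 + 0
GCD(327, 291) = 3

No, not coprime (GCD = 3)


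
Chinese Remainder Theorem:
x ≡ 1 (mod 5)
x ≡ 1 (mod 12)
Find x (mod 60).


M = 5*12 = 60
M1 = M/5 = 12, M2 = M/12 = 5
M1^(-1) mod 5 = 3, M2^(-1) mod 12 = 5
x = 1*12*3 + 1*5*5 = 61
61 mod 60 = 1
Check: 1 mod 5 = 1 ✓, 1 mod 12 = 1 ✓

x ≡ 1 (mod 60)


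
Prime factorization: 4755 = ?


4755 / 3 = 1585
1585 / 5 = 317
317 / 317 = 1
4755 = 3 × 5 × 317


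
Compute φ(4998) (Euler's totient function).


4998 = 2 × 3 × 7^2 × 17
Prime factors: 2, 3, 7, 17
φ(4998) = 4998 × (1-1/2) × (1-1/3) × (1-1/7) × (1-1/17)
= 4998 × 1/2 × 2/3 × 6/7 × 16/17 = 1344

φ(4998) = 1344


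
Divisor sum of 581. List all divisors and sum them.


Divisors of 581: 1, 7, 83, 581
Sum = 1 + 7 + 83 + 581 = 672

σ(581) = 672


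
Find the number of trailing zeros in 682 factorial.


floor(682/5) = 136
floor(682/25) = 27
floor(682/125) = 5
floor(682/625) = 1
Total = 169

169 trailing zeros


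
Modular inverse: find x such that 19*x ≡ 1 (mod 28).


Use the extended Euclidean algorithm on (28, 19); each row r = 28*s + 19*t:
r=28, s=1, t=0
r=19, s=0, t=1
q=1: r=9, s=1, t=-1   [28*(1) + 19*(-1) = 9]
q=2: r=1, s=-2, t=3   [28*(-2) + 19*(3) = 1]
q=9: r=0, s=19, t=-28   [28*(19) + 19*(-28) = 0]
GCD = 1 with t = 3, so 19*(3) ≡ 1 (mod 28)
Inverse = 3 mod 28 = 3
Check: 19 * 3 = 57 ≡ 1 (mod 28)

19^(-1) ≡ 3 (mod 28)


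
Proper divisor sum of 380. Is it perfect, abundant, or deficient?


Proper divisors: 1, 2, 4, 5, 10, 19, 20, 38, 76, 95, 190
Sum = 1 + 2 + 4 + 5 + 10 + 19 + 20 + 38 + 76 + 95 + 190 = 460
460 > 380 → abundant

s(380) = 460 (abundant)


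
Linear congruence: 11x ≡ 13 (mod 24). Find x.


GCD(11, 24) = 1, unique solution
a^(-1) mod 24 = 11
x = 11 * 13 mod 24 = 23

x ≡ 23 (mod 24)


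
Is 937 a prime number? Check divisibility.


Check divisors up to sqrt(937) = 30.6105
No divisors found.
937 is prime.

Yes, 937 is prime


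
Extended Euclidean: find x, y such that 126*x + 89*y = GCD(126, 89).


Tabular extended Euclidean (each row: r = 126*s + 89*t):
r=126, s=1, t=0
r=89, s=0, t=1
q=1: r=37, s=1, t=-1   [126*(1) + 89*(-1) = 37]
q=2: r=15, s=-2, t=3   [126*(-2) + 89*(3) = 15]
q=2: r=7, s=5, t=-7   [126*(5) + 89*(-7) = 7]
q=2: r=1, s=-12, t=17   [126*(-12) + 89*(17) = 1]
q=7: r=0, s=89, t=-126   [126*(89) + 89*(-126) = 0]
GCD = 1; from the row with r=1: x=-12, y=17
Check: 126*(-12) + 89*(17) = -1512 + 1513 = 1

GCD = 1, x = -12, y = 17


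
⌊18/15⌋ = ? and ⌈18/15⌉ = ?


18/15 = 1.2000
floor = 1
ceil = 2

floor = 1, ceil = 2


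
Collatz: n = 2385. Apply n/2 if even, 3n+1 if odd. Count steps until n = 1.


2385 → 7156 → 3578 → 1789 → 5368 → 2684 → 1342 → 671 → 2014 → 1007 → 3022 → 1511 → 4534 → 2267 → 6802 → 3401 → 10204 → 5102 → 2551 → 7654 → 3827 → 11482 → 5741 → 17224 → 8612 → 4306 → 2153 → 6460 → 3230 → 1615 → 4846 → 2423 → 7270 → 3635 → 10906 → 5453 → 16360 → 8180 → 4090 → 2045 → 6136 → 3068 → 1534 → 767 → 2302 → 1151 → 3454 → 1727 → 5182 → 2591 → 7774 → 3887 → 11662 → 5831 → 17494 → 8747 → 26242 → 13121 → 39364 → 19682 → 9841 → 29524 → 14762 → 7381 → 22144 → 11072 → 5536 → 2768 → 1384 → 692 → 346 → 173 → 520 → 260 → 130 → 65 → 196 → 98 → 49 → 148 → 74 → 37 → 112 → 56 → 28 → 14 → 7 → 22 → 11 → 34 → 17 → 52 → 26 → 13 → 40 → 20 → 10 → 5 → 16 → 8 → 4 → 2 → 1
Total steps = 102

102 steps


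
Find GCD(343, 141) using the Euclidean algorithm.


343 = 2 * 141 + 61
141 = 2 * 61 + 19
61 = 3 * 19 + 4
19 = 4 * 4 + 3
4 = 1 * 3 + 1
3 = 3 * 1 + 0
GCD = 1


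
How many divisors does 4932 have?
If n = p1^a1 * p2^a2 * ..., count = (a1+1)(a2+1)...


4932 = 2^2 × 3^2 × 137^1
d(4932) = (2+1) × (2+1) × (1+1) = 18

18 divisors


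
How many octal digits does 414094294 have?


414094294 in base 8 = 3053511726
Number of digits = 10

10 digits (base 8)


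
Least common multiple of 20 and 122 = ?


GCD(20, 122) = 2
LCM = 20*122/2 = 2440/2 = 1220

LCM = 1220


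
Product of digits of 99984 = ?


9 × 9 × 9 × 8 × 4 = 23328


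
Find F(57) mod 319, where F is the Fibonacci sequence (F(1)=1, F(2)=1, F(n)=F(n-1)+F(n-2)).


F(k) mod 319 for k=1..57:
1, 1, 2, 3, 5, 8, 13, 21, 34, 55, 89, 144, 233, 58, 291, 30, 2, 32, 34, 66, 100, 166, 266, 113, 60, 173, 233, 87, 1, 88, 89, 177, 266, 124, 71, 195, 266, 142, 89, 231, 1, 232, 233, 146, 60, 206, 266, 153, 100, 253, 34, 287, 2, 289, 291, 261, 233
F(57) mod 319 = 233


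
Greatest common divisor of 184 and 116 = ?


184 = 1 * 116 + 68
116 = 1 * 68 + 48
68 = 1 * 48 + 20
48 = 2 * 20 + 8
20 = 2 * 8 + 4
8 = 2 * 4 + 0
GCD = 4


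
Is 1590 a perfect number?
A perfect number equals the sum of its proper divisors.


Proper divisors of 1590: 1, 2, 3, 5, 6, 10, 15, 30, 53, 106, 159, 265, 318, 530, 795
Sum = 1 + 2 + 3 + 5 + 6 + 10 + 15 + 30 + 53 + 106 + 159 + 265 + 318 + 530 + 795 = 2298

No, 1590 is not perfect (2298 ≠ 1590)


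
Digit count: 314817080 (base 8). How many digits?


314817080 in base 8 = 2260735070
Number of digits = 10

10 digits (base 8)


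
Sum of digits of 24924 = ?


2 + 4 + 9 + 2 + 4 = 21


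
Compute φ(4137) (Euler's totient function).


4137 = 3 × 7 × 197
Prime factors: 3, 7, 197
φ(4137) = 4137 × (1-1/3) × (1-1/7) × (1-1/197)
= 4137 × 2/3 × 6/7 × 196/197 = 2352

φ(4137) = 2352


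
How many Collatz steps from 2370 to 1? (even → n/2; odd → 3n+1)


2370 → 1185 → 3556 → 1778 → 889 → 2668 → 1334 → 667 → 2002 → 1001 → 3004 → 1502 → 751 → 2254 → 1127 → 3382 → 1691 → 5074 → 2537 → 7612 → 3806 → 1903 → 5710 → 2855 → 8566 → 4283 → 12850 → 6425 → 19276 → 9638 → 4819 → 14458 → 7229 → 21688 → 10844 → 5422 → 2711 → 8134 → 4067 → 12202 → 6101 → 18304 → 9152 → 4576 → 2288 → 1144 → 572 → 286 → 143 → 430 → 215 → 646 → 323 → 970 → 485 → 1456 → 728 → 364 → 182 → 91 → 274 → 137 → 412 → 206 → 103 → 310 → 155 → 466 → 233 → 700 → 350 → 175 → 526 → 263 → 790 → 395 → 1186 → 593 → 1780 → 890 → 445 → 1336 → 668 → 334 → 167 → 502 → 251 → 754 → 377 → 1132 → 566 → 283 → 850 → 425 → 1276 → 638 → 319 → 958 → 479 → 1438 → 719 → 2158 → 1079 → 3238 → 1619 → 4858 → 2429 → 7288 → 3644 → 1822 → 911 → 2734 → 1367 → 4102 → 2051 → 6154 → 3077 → 9232 → 4616 → 2308 → 1154 → 577 → 1732 → 866 → 433 → 1300 → 650 → 325 → 976 → 488 → 244 → 122 → 61 → 184 → 92 → 46 → 23 → 70 → 35 → 106 → 53 → 160 → 80 → 40 → 20 → 10 → 5 → 16 → 8 → 4 → 2 → 1
Total steps = 151

151 steps


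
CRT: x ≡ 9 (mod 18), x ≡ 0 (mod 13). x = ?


M = 18*13 = 234
M1 = M/18 = 13, M2 = M/13 = 18
M1^(-1) mod 18 = 7, M2^(-1) mod 13 = 8
x = 9*13*7 + 0*18*8 = 819
819 mod 234 = 117
Check: 117 mod 18 = 9 ✓, 117 mod 13 = 0 ✓

x ≡ 117 (mod 234)


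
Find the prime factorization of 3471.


3471 / 3 = 1157
1157 / 13 = 89
89 / 89 = 1
3471 = 3 × 13 × 89


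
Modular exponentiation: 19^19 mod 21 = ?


19^1 mod 21 = 19
19^2 mod 21 = 4
19^3 mod 21 = 13
19^4 mod 21 = 16
19^5 mod 21 = 10
19^6 mod 21 = 1
19^7 mod 21 = 19
19^8 mod 21 = 4
19^9 mod 21 = 13
19^10 mod 21 = 16
19^11 mod 21 = 10
19^12 mod 21 = 1
19^13 mod 21 = 19
19^14 mod 21 = 4
19^15 mod 21 = 13
19^16 mod 21 = 16
19^17 mod 21 = 10
19^18 mod 21 = 1
19^19 mod 21 = 19


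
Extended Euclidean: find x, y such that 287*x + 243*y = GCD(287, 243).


Tabular extended Euclidean (each row: r = 287*s + 243*t):
r=287, s=1, t=0
r=243, s=0, t=1
q=1: r=44, s=1, t=-1   [287*(1) + 243*(-1) = 44]
q=5: r=23, s=-5, t=6   [287*(-5) + 243*(6) = 23]
q=1: r=21, s=6, t=-7   [287*(6) + 243*(-7) = 21]
q=1: r=2, s=-11, t=13   [287*(-11) + 243*(13) = 2]
q=10: r=1, s=116, t=-137   [287*(116) + 243*(-137) = 1]
q=2: r=0, s=-243, t=287   [287*(-243) + 243*(287) = 0]
GCD = 1; from the row with r=1: x=116, y=-137
Check: 287*(116) + 243*(-137) = 33292 - 33291 = 1

GCD = 1, x = 116, y = -137


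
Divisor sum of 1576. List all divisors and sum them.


Divisors of 1576: 1, 2, 4, 8, 197, 394, 788, 1576
Sum = 1 + 2 + 4 + 8 + 197 + 394 + 788 + 1576 = 2970

σ(1576) = 2970


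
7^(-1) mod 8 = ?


Use the extended Euclidean algorithm on (8, 7); each row r = 8*s + 7*t:
r=8, s=1, t=0
r=7, s=0, t=1
q=1: r=1, s=1, t=-1   [8*(1) + 7*(-1) = 1]
q=7: r=0, s=-7, t=8   [8*(-7) + 7*(8) = 0]
GCD = 1 with t = -1, so 7*(-1) ≡ 1 (mod 8)
Inverse = -1 mod 8 = 7
Check: 7 * 7 = 49 ≡ 1 (mod 8)

7^(-1) ≡ 7 (mod 8)


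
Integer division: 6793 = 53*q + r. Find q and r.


6793 = 53 * 128 + 9
Check: 6784 + 9 = 6793

q = 128, r = 9


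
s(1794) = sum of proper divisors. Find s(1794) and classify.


Proper divisors: 1, 2, 3, 6, 13, 23, 26, 39, 46, 69, 78, 138, 299, 598, 897
Sum = 1 + 2 + 3 + 6 + 13 + 23 + 26 + 39 + 46 + 69 + 78 + 138 + 299 + 598 + 897 = 2238
2238 > 1794 → abundant

s(1794) = 2238 (abundant)


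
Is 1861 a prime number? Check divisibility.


Check divisors up to sqrt(1861) = 43.1393
No divisors found.
1861 is prime.

Yes, 1861 is prime


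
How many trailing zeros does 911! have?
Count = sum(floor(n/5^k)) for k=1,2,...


floor(911/5) = 182
floor(911/25) = 36
floor(911/125) = 7
floor(911/625) = 1
Total = 226

226 trailing zeros


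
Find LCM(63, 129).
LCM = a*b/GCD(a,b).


GCD(63, 129) = 3
LCM = 63*129/3 = 8127/3 = 2709

LCM = 2709


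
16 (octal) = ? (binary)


16 (base 8) = 14 (decimal)
14 (decimal) = 1110 (base 2)


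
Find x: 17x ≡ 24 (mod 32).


GCD(17, 32) = 1, unique solution
a^(-1) mod 32 = 17
x = 17 * 24 mod 32 = 24

x ≡ 24 (mod 32)


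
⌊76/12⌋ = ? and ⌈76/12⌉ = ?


76/12 = 6.3333
floor = 6
ceil = 7

floor = 6, ceil = 7


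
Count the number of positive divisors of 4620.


4620 = 2^2 × 3^1 × 5^1 × 7^1 × 11^1
d(4620) = (2+1) × (1+1) × (1+1) × (1+1) × (1+1) = 48

48 divisors


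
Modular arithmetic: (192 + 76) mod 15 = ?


192 + 76 = 268
268 mod 15 = 13


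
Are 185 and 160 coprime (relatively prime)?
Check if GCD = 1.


Euclidean algorithm:
185 = 1 * 160 + 25
160 = 6 * 25 + 10
25 = 2 * 10 + 5
10 = 2 * 5 + 0
GCD(185, 160) = 5

No, not coprime (GCD = 5)


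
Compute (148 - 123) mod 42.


148 - 123 = 25
25 mod 42 = 25


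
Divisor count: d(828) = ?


828 = 2^2 × 3^2 × 23^1
d(828) = (2+1) × (2+1) × (1+1) = 18

18 divisors


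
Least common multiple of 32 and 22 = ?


GCD(32, 22) = 2
LCM = 32*22/2 = 704/2 = 352

LCM = 352


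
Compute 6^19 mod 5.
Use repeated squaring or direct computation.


6^1 mod 5 = 1
6^2 mod 5 = 1
6^3 mod 5 = 1
6^4 mod 5 = 1
6^5 mod 5 = 1
6^6 mod 5 = 1
6^7 mod 5 = 1
6^8 mod 5 = 1
6^9 mod 5 = 1
6^10 mod 5 = 1
6^11 mod 5 = 1
6^12 mod 5 = 1
6^13 mod 5 = 1
6^14 mod 5 = 1
6^15 mod 5 = 1
6^16 mod 5 = 1
6^17 mod 5 = 1
6^18 mod 5 = 1
6^19 mod 5 = 1


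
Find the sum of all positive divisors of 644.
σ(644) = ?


Divisors of 644: 1, 2, 4, 7, 14, 23, 28, 46, 92, 161, 322, 644
Sum = 1 + 2 + 4 + 7 + 14 + 23 + 28 + 46 + 92 + 161 + 322 + 644 = 1344

σ(644) = 1344


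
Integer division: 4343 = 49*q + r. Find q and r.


4343 = 49 * 88 + 31
Check: 4312 + 31 = 4343

q = 88, r = 31


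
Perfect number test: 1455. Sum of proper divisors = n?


Proper divisors of 1455: 1, 3, 5, 15, 97, 291, 485
Sum = 1 + 3 + 5 + 15 + 97 + 291 + 485 = 897

No, 1455 is not perfect (897 ≠ 1455)


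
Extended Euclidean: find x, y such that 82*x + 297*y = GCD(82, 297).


Tabular extended Euclidean (each row: r = 82*s + 297*t):
r=82, s=1, t=0
r=297, s=0, t=1
q=0: r=82, s=1, t=0   [82*(1) + 297*(0) = 82]
q=3: r=51, s=-3, t=1   [82*(-3) + 297*(1) = 51]
q=1: r=31, s=4, t=-1   [82*(4) + 297*(-1) = 31]
q=1: r=20, s=-7, t=2   [82*(-7) + 297*(2) = 20]
q=1: r=11, s=11, t=-3   [82*(11) + 297*(-3) = 11]
q=1: r=9, s=-18, t=5   [82*(-18) + 297*(5) = 9]
q=1: r=2, s=29, t=-8   [82*(29) + 297*(-8) = 2]
q=4: r=1, s=-134, t=37   [82*(-134) + 297*(37) = 1]
q=2: r=0, s=297, t=-82   [82*(297) + 297*(-82) = 0]
GCD = 1; from the row with r=1: x=-134, y=37
Check: 82*(-134) + 297*(37) = -10988 + 10989 = 1

GCD = 1, x = -134, y = 37


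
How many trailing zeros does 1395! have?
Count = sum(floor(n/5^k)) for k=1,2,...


floor(1395/5) = 279
floor(1395/25) = 55
floor(1395/125) = 11
floor(1395/625) = 2
Total = 347

347 trailing zeros


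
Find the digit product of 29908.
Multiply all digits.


2 × 9 × 9 × 0 × 8 = 0


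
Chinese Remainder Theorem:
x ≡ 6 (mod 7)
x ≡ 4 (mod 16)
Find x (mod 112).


M = 7*16 = 112
M1 = M/7 = 16, M2 = M/16 = 7
M1^(-1) mod 7 = 4, M2^(-1) mod 16 = 7
x = 6*16*4 + 4*7*7 = 580
580 mod 112 = 20
Check: 20 mod 7 = 6 ✓, 20 mod 16 = 4 ✓

x ≡ 20 (mod 112)


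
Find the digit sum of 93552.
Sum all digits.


9 + 3 + 5 + 5 + 2 = 24


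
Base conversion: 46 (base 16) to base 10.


46 (base 16) = 70 (decimal)
70 (decimal) = 70 (base 10)


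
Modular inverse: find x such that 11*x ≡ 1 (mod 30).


Use the extended Euclidean algorithm on (30, 11); each row r = 30*s + 11*t:
r=30, s=1, t=0
r=11, s=0, t=1
q=2: r=8, s=1, t=-2   [30*(1) + 11*(-2) = 8]
q=1: r=3, s=-1, t=3   [30*(-1) + 11*(3) = 3]
q=2: r=2, s=3, t=-8   [30*(3) + 11*(-8) = 2]
q=1: r=1, s=-4, t=11   [30*(-4) + 11*(11) = 1]
q=2: r=0, s=11, t=-30   [30*(11) + 11*(-30) = 0]
GCD = 1 with t = 11, so 11*(11) ≡ 1 (mod 30)
Inverse = 11 mod 30 = 11
Check: 11 * 11 = 121 ≡ 1 (mod 30)

11^(-1) ≡ 11 (mod 30)


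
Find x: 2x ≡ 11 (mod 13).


GCD(2, 13) = 1, unique solution
a^(-1) mod 13 = 7
x = 7 * 11 mod 13 = 12

x ≡ 12 (mod 13)


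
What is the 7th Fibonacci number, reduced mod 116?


F(k) mod 116 for k=1..7:
1, 1, 2, 3, 5, 8, 13
F(7) mod 116 = 13


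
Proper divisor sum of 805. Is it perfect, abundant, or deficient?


Proper divisors: 1, 5, 7, 23, 35, 115, 161
Sum = 1 + 5 + 7 + 23 + 35 + 115 + 161 = 347
347 < 805 → deficient

s(805) = 347 (deficient)


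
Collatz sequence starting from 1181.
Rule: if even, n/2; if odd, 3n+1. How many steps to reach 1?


1181 → 3544 → 1772 → 886 → 443 → 1330 → 665 → 1996 → 998 → 499 → 1498 → 749 → 2248 → 1124 → 562 → 281 → 844 → 422 → 211 → 634 → 317 → 952 → 476 → 238 → 119 → 358 → 179 → 538 → 269 → 808 → 404 → 202 → 101 → 304 → 152 → 76 → 38 → 19 → 58 → 29 → 88 → 44 → 22 → 11 → 34 → 17 → 52 → 26 → 13 → 40 → 20 → 10 → 5 → 16 → 8 → 4 → 2 → 1
Total steps = 57

57 steps


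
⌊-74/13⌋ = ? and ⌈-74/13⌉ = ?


-74/13 = -5.6923
floor = -6
ceil = -5

floor = -6, ceil = -5


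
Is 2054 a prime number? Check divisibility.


2054 / 2 = 1027 (exact division)
2054 is NOT prime.

No, 2054 is not prime


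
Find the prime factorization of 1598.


1598 / 2 = 799
799 / 17 = 47
47 / 47 = 1
1598 = 2 × 17 × 47


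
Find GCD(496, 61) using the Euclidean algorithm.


496 = 8 * 61 + 8
61 = 7 * 8 + 5
8 = 1 * 5 + 3
5 = 1 * 3 + 2
3 = 1 * 2 + 1
2 = 2 * 1 + 0
GCD = 1


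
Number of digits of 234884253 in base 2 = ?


234884253 in base 2 = 1110000000000000110010011101
Number of digits = 28

28 digits (base 2)


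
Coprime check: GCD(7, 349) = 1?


Euclidean algorithm:
349 = 49 * 7 + 6
7 = 1 * 6 + 1
6 = 6 * 1 + 0
GCD(7, 349) = 1

Yes, coprime (GCD = 1)


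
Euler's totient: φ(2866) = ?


2866 = 2 × 1433
Prime factors: 2, 1433
φ(2866) = 2866 × (1-1/2) × (1-1/1433)
= 2866 × 1/2 × 1432/1433 = 1432

φ(2866) = 1432


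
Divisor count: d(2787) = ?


2787 = 3^1 × 929^1
d(2787) = (1+1) × (1+1) = 4

4 divisors


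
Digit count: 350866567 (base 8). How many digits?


350866567 in base 8 = 2472346207
Number of digits = 10

10 digits (base 8)


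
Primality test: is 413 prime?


413 / 7 = 59 (exact division)
413 is NOT prime.

No, 413 is not prime


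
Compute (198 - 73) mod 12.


198 - 73 = 125
125 mod 12 = 5


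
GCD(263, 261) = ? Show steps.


263 = 1 * 261 + 2
261 = 130 * 2 + 1
2 = 2 * 1 + 0
GCD = 1


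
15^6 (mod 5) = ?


15^1 mod 5 = 0
15^2 mod 5 = 0
15^3 mod 5 = 0
15^4 mod 5 = 0
15^5 mod 5 = 0
15^6 mod 5 = 0


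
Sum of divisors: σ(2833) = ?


Divisors of 2833: 1, 2833
Sum = 1 + 2833 = 2834

σ(2833) = 2834


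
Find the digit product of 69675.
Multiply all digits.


6 × 9 × 6 × 7 × 5 = 11340


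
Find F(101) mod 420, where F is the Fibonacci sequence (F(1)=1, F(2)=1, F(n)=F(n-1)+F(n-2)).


F(k) mod 420 for k=1..101:
1, 1, 2, 3, 5, 8, 13, 21, 34, 55, 89, 144, 233, 377, 190, 147, 337, 64, 401, 45, 26, 71, 97, 168, 265, 13, 278, 291, 149, 20, 169, 189, 358, 127, 65, 192, 257, 29, 286, 315, 181, 76, 257, 333, 170, 83, 253, 336, 169, 85, 254, 339, 173, 92, 265, 357, 202, 139, 341, 60, 401, 41, 22, 63, 85, 148, 233, 381, 194, 155, 349, 84, 13, 97, 110, 207, 317, 104, 1, 105, 106, 211, 317, 108, 5, 113, 118, 231, 349, 160, 89, 249, 338, 167, 85, 252, 337, 169, 86, 255, 341
F(101) mod 420 = 341


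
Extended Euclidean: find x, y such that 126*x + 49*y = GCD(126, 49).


Tabular extended Euclidean (each row: r = 126*s + 49*t):
r=126, s=1, t=0
r=49, s=0, t=1
q=2: r=28, s=1, t=-2   [126*(1) + 49*(-2) = 28]
q=1: r=21, s=-1, t=3   [126*(-1) + 49*(3) = 21]
q=1: r=7, s=2, t=-5   [126*(2) + 49*(-5) = 7]
q=3: r=0, s=-7, t=18   [126*(-7) + 49*(18) = 0]
GCD = 7; from the row with r=7: x=2, y=-5
Check: 126*(2) + 49*(-5) = 252 - 245 = 7

GCD = 7, x = 2, y = -5


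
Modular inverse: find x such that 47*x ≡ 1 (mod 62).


Use the extended Euclidean algorithm on (62, 47); each row r = 62*s + 47*t:
r=62, s=1, t=0
r=47, s=0, t=1
q=1: r=15, s=1, t=-1   [62*(1) + 47*(-1) = 15]
q=3: r=2, s=-3, t=4   [62*(-3) + 47*(4) = 2]
q=7: r=1, s=22, t=-29   [62*(22) + 47*(-29) = 1]
q=2: r=0, s=-47, t=62   [62*(-47) + 47*(62) = 0]
GCD = 1 with t = -29, so 47*(-29) ≡ 1 (mod 62)
Inverse = -29 mod 62 = 33
Check: 47 * 33 = 1551 ≡ 1 (mod 62)

47^(-1) ≡ 33 (mod 62)


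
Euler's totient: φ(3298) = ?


3298 = 2 × 17 × 97
Prime factors: 2, 17, 97
φ(3298) = 3298 × (1-1/2) × (1-1/17) × (1-1/97)
= 3298 × 1/2 × 16/17 × 96/97 = 1536

φ(3298) = 1536


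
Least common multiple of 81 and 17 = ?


GCD(81, 17) = 1
LCM = 81*17/1 = 1377/1 = 1377

LCM = 1377


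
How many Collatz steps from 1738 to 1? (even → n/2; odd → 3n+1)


1738 → 869 → 2608 → 1304 → 652 → 326 → 163 → 490 → 245 → 736 → 368 → 184 → 92 → 46 → 23 → 70 → 35 → 106 → 53 → 160 → 80 → 40 → 20 → 10 → 5 → 16 → 8 → 4 → 2 → 1
Total steps = 29

29 steps


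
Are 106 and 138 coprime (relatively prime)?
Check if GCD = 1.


Euclidean algorithm:
138 = 1 * 106 + 32
106 = 3 * 32 + 10
32 = 3 * 10 + 2
10 = 5 * 2 + 0
GCD(106, 138) = 2

No, not coprime (GCD = 2)


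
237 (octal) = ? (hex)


237 (base 8) = 159 (decimal)
159 (decimal) = 9F (base 16)


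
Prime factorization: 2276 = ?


2276 / 2 = 1138
1138 / 2 = 569
569 / 569 = 1
2276 = 2^2 × 569


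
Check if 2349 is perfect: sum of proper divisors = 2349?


Proper divisors of 2349: 1, 3, 9, 27, 29, 81, 87, 261, 783
Sum = 1 + 3 + 9 + 27 + 29 + 81 + 87 + 261 + 783 = 1281

No, 2349 is not perfect (1281 ≠ 2349)


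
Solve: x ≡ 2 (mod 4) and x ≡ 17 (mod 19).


M = 4*19 = 76
M1 = M/4 = 19, M2 = M/19 = 4
M1^(-1) mod 4 = 3, M2^(-1) mod 19 = 5
x = 2*19*3 + 17*4*5 = 454
454 mod 76 = 74
Check: 74 mod 4 = 2 ✓, 74 mod 19 = 17 ✓

x ≡ 74 (mod 76)


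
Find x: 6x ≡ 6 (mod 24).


GCD(6, 24) = 6 divides 6
Divide: 1x ≡ 1 (mod 4)
x ≡ 1 (mod 4)


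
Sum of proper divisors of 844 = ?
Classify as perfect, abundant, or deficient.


Proper divisors: 1, 2, 4, 211, 422
Sum = 1 + 2 + 4 + 211 + 422 = 640
640 < 844 → deficient

s(844) = 640 (deficient)


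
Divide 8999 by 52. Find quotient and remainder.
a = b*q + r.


8999 = 52 * 173 + 3
Check: 8996 + 3 = 8999

q = 173, r = 3


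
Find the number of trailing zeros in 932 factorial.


floor(932/5) = 186
floor(932/25) = 37
floor(932/125) = 7
floor(932/625) = 1
Total = 231

231 trailing zeros


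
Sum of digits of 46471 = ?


4 + 6 + 4 + 7 + 1 = 22


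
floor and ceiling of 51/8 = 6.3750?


51/8 = 6.3750
floor = 6
ceil = 7

floor = 6, ceil = 7


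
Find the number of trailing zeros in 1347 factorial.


floor(1347/5) = 269
floor(1347/25) = 53
floor(1347/125) = 10
floor(1347/625) = 2
Total = 334

334 trailing zeros


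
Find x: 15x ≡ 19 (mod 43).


GCD(15, 43) = 1, unique solution
a^(-1) mod 43 = 23
x = 23 * 19 mod 43 = 7

x ≡ 7 (mod 43)


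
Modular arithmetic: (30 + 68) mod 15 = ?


30 + 68 = 98
98 mod 15 = 8


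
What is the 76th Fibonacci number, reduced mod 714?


F(k) mod 714 for k=1..76:
1, 1, 2, 3, 5, 8, 13, 21, 34, 55, 89, 144, 233, 377, 610, 273, 169, 442, 611, 339, 236, 575, 97, 672, 55, 13, 68, 81, 149, 230, 379, 609, 274, 169, 443, 612, 341, 239, 580, 105, 685, 76, 47, 123, 170, 293, 463, 42, 505, 547, 338, 171, 509, 680, 475, 441, 202, 643, 131, 60, 191, 251, 442, 693, 421, 400, 107, 507, 614, 407, 307, 0, 307, 307, 614, 207
F(76) mod 714 = 207


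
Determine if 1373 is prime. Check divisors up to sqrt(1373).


Check divisors up to sqrt(1373) = 37.0540
No divisors found.
1373 is prime.

Yes, 1373 is prime


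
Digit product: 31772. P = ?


3 × 1 × 7 × 7 × 2 = 294


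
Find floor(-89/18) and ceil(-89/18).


-89/18 = -4.9444
floor = -5
ceil = -4

floor = -5, ceil = -4


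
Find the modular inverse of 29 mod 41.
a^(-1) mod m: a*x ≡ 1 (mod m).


Use the extended Euclidean algorithm on (41, 29); each row r = 41*s + 29*t:
r=41, s=1, t=0
r=29, s=0, t=1
q=1: r=12, s=1, t=-1   [41*(1) + 29*(-1) = 12]
q=2: r=5, s=-2, t=3   [41*(-2) + 29*(3) = 5]
q=2: r=2, s=5, t=-7   [41*(5) + 29*(-7) = 2]
q=2: r=1, s=-12, t=17   [41*(-12) + 29*(17) = 1]
q=2: r=0, s=29, t=-41   [41*(29) + 29*(-41) = 0]
GCD = 1 with t = 17, so 29*(17) ≡ 1 (mod 41)
Inverse = 17 mod 41 = 17
Check: 29 * 17 = 493 ≡ 1 (mod 41)

29^(-1) ≡ 17 (mod 41)


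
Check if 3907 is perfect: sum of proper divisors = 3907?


Proper divisors of 3907: 1
Sum = 1 = 1

No, 3907 is not perfect (1 ≠ 3907)


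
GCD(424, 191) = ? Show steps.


424 = 2 * 191 + 42
191 = 4 * 42 + 23
42 = 1 * 23 + 19
23 = 1 * 19 + 4
19 = 4 * 4 + 3
4 = 1 * 3 + 1
3 = 3 * 1 + 0
GCD = 1


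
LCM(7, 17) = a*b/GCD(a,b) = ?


GCD(7, 17) = 1
LCM = 7*17/1 = 119/1 = 119

LCM = 119


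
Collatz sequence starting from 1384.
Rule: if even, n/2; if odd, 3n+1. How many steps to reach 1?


1384 → 692 → 346 → 173 → 520 → 260 → 130 → 65 → 196 → 98 → 49 → 148 → 74 → 37 → 112 → 56 → 28 → 14 → 7 → 22 → 11 → 34 → 17 → 52 → 26 → 13 → 40 → 20 → 10 → 5 → 16 → 8 → 4 → 2 → 1
Total steps = 34

34 steps


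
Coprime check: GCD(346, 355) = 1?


Euclidean algorithm:
355 = 1 * 346 + 9
346 = 38 * 9 + 4
9 = 2 * 4 + 1
4 = 4 * 1 + 0
GCD(346, 355) = 1

Yes, coprime (GCD = 1)


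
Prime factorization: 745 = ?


745 / 5 = 149
149 / 149 = 1
745 = 5 × 149


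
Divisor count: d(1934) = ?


1934 = 2^1 × 967^1
d(1934) = (1+1) × (1+1) = 4

4 divisors


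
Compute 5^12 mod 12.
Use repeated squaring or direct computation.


5^1 mod 12 = 5
5^2 mod 12 = 1
5^3 mod 12 = 5
5^4 mod 12 = 1
5^5 mod 12 = 5
5^6 mod 12 = 1
5^7 mod 12 = 5
5^8 mod 12 = 1
5^9 mod 12 = 5
5^10 mod 12 = 1
5^11 mod 12 = 5
5^12 mod 12 = 1


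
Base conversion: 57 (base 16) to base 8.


57 (base 16) = 87 (decimal)
87 (decimal) = 127 (base 8)


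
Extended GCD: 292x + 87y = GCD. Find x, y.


Tabular extended Euclidean (each row: r = 292*s + 87*t):
r=292, s=1, t=0
r=87, s=0, t=1
q=3: r=31, s=1, t=-3   [292*(1) + 87*(-3) = 31]
q=2: r=25, s=-2, t=7   [292*(-2) + 87*(7) = 25]
q=1: r=6, s=3, t=-10   [292*(3) + 87*(-10) = 6]
q=4: r=1, s=-14, t=47   [292*(-14) + 87*(47) = 1]
q=6: r=0, s=87, t=-292   [292*(87) + 87*(-292) = 0]
GCD = 1; from the row with r=1: x=-14, y=47
Check: 292*(-14) + 87*(47) = -4088 + 4089 = 1

GCD = 1, x = -14, y = 47


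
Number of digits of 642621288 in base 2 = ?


642621288 in base 2 = 100110010011011001111101101000
Number of digits = 30

30 digits (base 2)


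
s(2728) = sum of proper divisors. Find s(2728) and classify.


Proper divisors: 1, 2, 4, 8, 11, 22, 31, 44, 62, 88, 124, 248, 341, 682, 1364
Sum = 1 + 2 + 4 + 8 + 11 + 22 + 31 + 44 + 62 + 88 + 124 + 248 + 341 + 682 + 1364 = 3032
3032 > 2728 → abundant

s(2728) = 3032 (abundant)


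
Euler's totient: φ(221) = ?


221 = 13 × 17
Prime factors: 13, 17
φ(221) = 221 × (1-1/13) × (1-1/17)
= 221 × 12/13 × 16/17 = 192

φ(221) = 192


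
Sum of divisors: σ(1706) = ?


Divisors of 1706: 1, 2, 853, 1706
Sum = 1 + 2 + 853 + 1706 = 2562

σ(1706) = 2562


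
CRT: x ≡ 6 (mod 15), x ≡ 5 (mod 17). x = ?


M = 15*17 = 255
M1 = M/15 = 17, M2 = M/17 = 15
M1^(-1) mod 15 = 8, M2^(-1) mod 17 = 8
x = 6*17*8 + 5*15*8 = 1416
1416 mod 255 = 141
Check: 141 mod 15 = 6 ✓, 141 mod 17 = 5 ✓

x ≡ 141 (mod 255)


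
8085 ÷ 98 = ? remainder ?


8085 = 98 * 82 + 49
Check: 8036 + 49 = 8085

q = 82, r = 49


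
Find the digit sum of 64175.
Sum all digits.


6 + 4 + 1 + 7 + 5 = 23


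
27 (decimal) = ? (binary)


27 (base 10) = 27 (decimal)
27 (decimal) = 11011 (base 2)


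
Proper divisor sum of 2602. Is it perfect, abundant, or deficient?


Proper divisors: 1, 2, 1301
Sum = 1 + 2 + 1301 = 1304
1304 < 2602 → deficient

s(2602) = 1304 (deficient)


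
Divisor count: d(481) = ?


481 = 13^1 × 37^1
d(481) = (1+1) × (1+1) = 4

4 divisors


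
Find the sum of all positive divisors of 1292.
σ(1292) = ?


Divisors of 1292: 1, 2, 4, 17, 19, 34, 38, 68, 76, 323, 646, 1292
Sum = 1 + 2 + 4 + 17 + 19 + 34 + 38 + 68 + 76 + 323 + 646 + 1292 = 2520

σ(1292) = 2520


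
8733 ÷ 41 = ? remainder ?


8733 = 41 * 213 + 0
Check: 8733 + 0 = 8733

q = 213, r = 0


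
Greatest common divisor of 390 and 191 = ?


390 = 2 * 191 + 8
191 = 23 * 8 + 7
8 = 1 * 7 + 1
7 = 7 * 1 + 0
GCD = 1


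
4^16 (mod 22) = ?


4^1 mod 22 = 4
4^2 mod 22 = 16
4^3 mod 22 = 20
4^4 mod 22 = 14
4^5 mod 22 = 12
4^6 mod 22 = 4
4^7 mod 22 = 16
4^8 mod 22 = 20
4^9 mod 22 = 14
4^10 mod 22 = 12
4^11 mod 22 = 4
4^12 mod 22 = 16
4^13 mod 22 = 20
4^14 mod 22 = 14
4^15 mod 22 = 12
4^16 mod 22 = 4


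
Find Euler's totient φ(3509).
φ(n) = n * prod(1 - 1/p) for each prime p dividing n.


3509 = 11^2 × 29
Prime factors: 11, 29
φ(3509) = 3509 × (1-1/11) × (1-1/29)
= 3509 × 10/11 × 28/29 = 3080

φ(3509) = 3080


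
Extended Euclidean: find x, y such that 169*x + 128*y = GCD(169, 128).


Tabular extended Euclidean (each row: r = 169*s + 128*t):
r=169, s=1, t=0
r=128, s=0, t=1
q=1: r=41, s=1, t=-1   [169*(1) + 128*(-1) = 41]
q=3: r=5, s=-3, t=4   [169*(-3) + 128*(4) = 5]
q=8: r=1, s=25, t=-33   [169*(25) + 128*(-33) = 1]
q=5: r=0, s=-128, t=169   [169*(-128) + 128*(169) = 0]
GCD = 1; from the row with r=1: x=25, y=-33
Check: 169*(25) + 128*(-33) = 4225 - 4224 = 1

GCD = 1, x = 25, y = -33


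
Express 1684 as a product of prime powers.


1684 / 2 = 842
842 / 2 = 421
421 / 421 = 1
1684 = 2^2 × 421
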